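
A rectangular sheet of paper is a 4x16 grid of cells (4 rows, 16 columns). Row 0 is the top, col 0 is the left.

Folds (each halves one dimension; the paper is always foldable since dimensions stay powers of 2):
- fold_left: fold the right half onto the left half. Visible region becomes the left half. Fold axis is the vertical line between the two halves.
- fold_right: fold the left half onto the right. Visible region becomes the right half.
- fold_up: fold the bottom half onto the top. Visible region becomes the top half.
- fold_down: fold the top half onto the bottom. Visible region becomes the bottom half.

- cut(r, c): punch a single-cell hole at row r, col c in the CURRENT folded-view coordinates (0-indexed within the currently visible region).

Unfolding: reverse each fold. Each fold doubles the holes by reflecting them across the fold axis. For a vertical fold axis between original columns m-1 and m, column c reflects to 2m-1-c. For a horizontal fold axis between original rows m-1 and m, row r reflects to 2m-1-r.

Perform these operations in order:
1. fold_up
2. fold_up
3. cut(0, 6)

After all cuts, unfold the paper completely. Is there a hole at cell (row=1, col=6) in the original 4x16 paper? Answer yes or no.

Op 1 fold_up: fold axis h@2; visible region now rows[0,2) x cols[0,16) = 2x16
Op 2 fold_up: fold axis h@1; visible region now rows[0,1) x cols[0,16) = 1x16
Op 3 cut(0, 6): punch at orig (0,6); cuts so far [(0, 6)]; region rows[0,1) x cols[0,16) = 1x16
Unfold 1 (reflect across h@1): 2 holes -> [(0, 6), (1, 6)]
Unfold 2 (reflect across h@2): 4 holes -> [(0, 6), (1, 6), (2, 6), (3, 6)]
Holes: [(0, 6), (1, 6), (2, 6), (3, 6)]

Answer: yes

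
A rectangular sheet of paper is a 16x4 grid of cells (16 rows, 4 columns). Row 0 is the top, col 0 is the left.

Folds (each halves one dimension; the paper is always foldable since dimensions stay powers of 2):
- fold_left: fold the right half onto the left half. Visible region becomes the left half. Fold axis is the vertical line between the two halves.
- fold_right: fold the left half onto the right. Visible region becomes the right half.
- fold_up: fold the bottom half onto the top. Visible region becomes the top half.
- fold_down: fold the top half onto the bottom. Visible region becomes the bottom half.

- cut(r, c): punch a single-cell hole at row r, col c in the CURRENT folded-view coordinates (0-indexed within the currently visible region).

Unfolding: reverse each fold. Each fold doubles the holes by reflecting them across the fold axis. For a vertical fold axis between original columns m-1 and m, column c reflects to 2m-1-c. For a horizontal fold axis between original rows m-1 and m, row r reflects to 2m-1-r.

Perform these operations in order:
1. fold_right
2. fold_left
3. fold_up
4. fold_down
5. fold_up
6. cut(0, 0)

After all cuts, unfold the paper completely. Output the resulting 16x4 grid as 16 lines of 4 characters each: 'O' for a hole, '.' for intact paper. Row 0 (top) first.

Answer: OOOO
....
....
OOOO
OOOO
....
....
OOOO
OOOO
....
....
OOOO
OOOO
....
....
OOOO

Derivation:
Op 1 fold_right: fold axis v@2; visible region now rows[0,16) x cols[2,4) = 16x2
Op 2 fold_left: fold axis v@3; visible region now rows[0,16) x cols[2,3) = 16x1
Op 3 fold_up: fold axis h@8; visible region now rows[0,8) x cols[2,3) = 8x1
Op 4 fold_down: fold axis h@4; visible region now rows[4,8) x cols[2,3) = 4x1
Op 5 fold_up: fold axis h@6; visible region now rows[4,6) x cols[2,3) = 2x1
Op 6 cut(0, 0): punch at orig (4,2); cuts so far [(4, 2)]; region rows[4,6) x cols[2,3) = 2x1
Unfold 1 (reflect across h@6): 2 holes -> [(4, 2), (7, 2)]
Unfold 2 (reflect across h@4): 4 holes -> [(0, 2), (3, 2), (4, 2), (7, 2)]
Unfold 3 (reflect across h@8): 8 holes -> [(0, 2), (3, 2), (4, 2), (7, 2), (8, 2), (11, 2), (12, 2), (15, 2)]
Unfold 4 (reflect across v@3): 16 holes -> [(0, 2), (0, 3), (3, 2), (3, 3), (4, 2), (4, 3), (7, 2), (7, 3), (8, 2), (8, 3), (11, 2), (11, 3), (12, 2), (12, 3), (15, 2), (15, 3)]
Unfold 5 (reflect across v@2): 32 holes -> [(0, 0), (0, 1), (0, 2), (0, 3), (3, 0), (3, 1), (3, 2), (3, 3), (4, 0), (4, 1), (4, 2), (4, 3), (7, 0), (7, 1), (7, 2), (7, 3), (8, 0), (8, 1), (8, 2), (8, 3), (11, 0), (11, 1), (11, 2), (11, 3), (12, 0), (12, 1), (12, 2), (12, 3), (15, 0), (15, 1), (15, 2), (15, 3)]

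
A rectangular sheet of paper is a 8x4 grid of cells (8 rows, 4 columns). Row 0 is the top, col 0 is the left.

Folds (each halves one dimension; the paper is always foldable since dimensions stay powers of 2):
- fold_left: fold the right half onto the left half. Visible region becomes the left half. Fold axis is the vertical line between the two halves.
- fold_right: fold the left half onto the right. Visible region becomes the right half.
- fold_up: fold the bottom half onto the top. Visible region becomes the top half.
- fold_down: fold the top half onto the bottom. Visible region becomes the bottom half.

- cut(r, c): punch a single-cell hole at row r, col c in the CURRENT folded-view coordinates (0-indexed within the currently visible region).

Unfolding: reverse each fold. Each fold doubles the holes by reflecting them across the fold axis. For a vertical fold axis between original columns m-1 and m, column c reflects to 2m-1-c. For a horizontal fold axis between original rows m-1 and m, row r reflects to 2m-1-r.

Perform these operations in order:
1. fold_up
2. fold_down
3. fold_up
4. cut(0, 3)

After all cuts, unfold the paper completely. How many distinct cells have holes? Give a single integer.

Op 1 fold_up: fold axis h@4; visible region now rows[0,4) x cols[0,4) = 4x4
Op 2 fold_down: fold axis h@2; visible region now rows[2,4) x cols[0,4) = 2x4
Op 3 fold_up: fold axis h@3; visible region now rows[2,3) x cols[0,4) = 1x4
Op 4 cut(0, 3): punch at orig (2,3); cuts so far [(2, 3)]; region rows[2,3) x cols[0,4) = 1x4
Unfold 1 (reflect across h@3): 2 holes -> [(2, 3), (3, 3)]
Unfold 2 (reflect across h@2): 4 holes -> [(0, 3), (1, 3), (2, 3), (3, 3)]
Unfold 3 (reflect across h@4): 8 holes -> [(0, 3), (1, 3), (2, 3), (3, 3), (4, 3), (5, 3), (6, 3), (7, 3)]

Answer: 8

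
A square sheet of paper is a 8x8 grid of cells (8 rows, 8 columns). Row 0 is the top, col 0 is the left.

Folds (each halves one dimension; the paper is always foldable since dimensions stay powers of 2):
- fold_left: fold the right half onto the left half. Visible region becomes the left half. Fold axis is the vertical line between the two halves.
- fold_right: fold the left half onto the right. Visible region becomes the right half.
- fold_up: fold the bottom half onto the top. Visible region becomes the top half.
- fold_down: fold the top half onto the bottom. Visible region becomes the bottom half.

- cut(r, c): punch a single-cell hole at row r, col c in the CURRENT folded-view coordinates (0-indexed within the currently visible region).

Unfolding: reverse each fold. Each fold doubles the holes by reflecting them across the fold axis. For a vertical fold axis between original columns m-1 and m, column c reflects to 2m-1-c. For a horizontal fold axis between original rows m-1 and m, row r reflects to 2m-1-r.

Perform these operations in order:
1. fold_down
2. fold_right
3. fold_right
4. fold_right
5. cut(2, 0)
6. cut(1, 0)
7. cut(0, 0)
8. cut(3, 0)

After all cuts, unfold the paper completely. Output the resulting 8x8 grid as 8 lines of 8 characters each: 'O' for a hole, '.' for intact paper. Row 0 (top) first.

Op 1 fold_down: fold axis h@4; visible region now rows[4,8) x cols[0,8) = 4x8
Op 2 fold_right: fold axis v@4; visible region now rows[4,8) x cols[4,8) = 4x4
Op 3 fold_right: fold axis v@6; visible region now rows[4,8) x cols[6,8) = 4x2
Op 4 fold_right: fold axis v@7; visible region now rows[4,8) x cols[7,8) = 4x1
Op 5 cut(2, 0): punch at orig (6,7); cuts so far [(6, 7)]; region rows[4,8) x cols[7,8) = 4x1
Op 6 cut(1, 0): punch at orig (5,7); cuts so far [(5, 7), (6, 7)]; region rows[4,8) x cols[7,8) = 4x1
Op 7 cut(0, 0): punch at orig (4,7); cuts so far [(4, 7), (5, 7), (6, 7)]; region rows[4,8) x cols[7,8) = 4x1
Op 8 cut(3, 0): punch at orig (7,7); cuts so far [(4, 7), (5, 7), (6, 7), (7, 7)]; region rows[4,8) x cols[7,8) = 4x1
Unfold 1 (reflect across v@7): 8 holes -> [(4, 6), (4, 7), (5, 6), (5, 7), (6, 6), (6, 7), (7, 6), (7, 7)]
Unfold 2 (reflect across v@6): 16 holes -> [(4, 4), (4, 5), (4, 6), (4, 7), (5, 4), (5, 5), (5, 6), (5, 7), (6, 4), (6, 5), (6, 6), (6, 7), (7, 4), (7, 5), (7, 6), (7, 7)]
Unfold 3 (reflect across v@4): 32 holes -> [(4, 0), (4, 1), (4, 2), (4, 3), (4, 4), (4, 5), (4, 6), (4, 7), (5, 0), (5, 1), (5, 2), (5, 3), (5, 4), (5, 5), (5, 6), (5, 7), (6, 0), (6, 1), (6, 2), (6, 3), (6, 4), (6, 5), (6, 6), (6, 7), (7, 0), (7, 1), (7, 2), (7, 3), (7, 4), (7, 5), (7, 6), (7, 7)]
Unfold 4 (reflect across h@4): 64 holes -> [(0, 0), (0, 1), (0, 2), (0, 3), (0, 4), (0, 5), (0, 6), (0, 7), (1, 0), (1, 1), (1, 2), (1, 3), (1, 4), (1, 5), (1, 6), (1, 7), (2, 0), (2, 1), (2, 2), (2, 3), (2, 4), (2, 5), (2, 6), (2, 7), (3, 0), (3, 1), (3, 2), (3, 3), (3, 4), (3, 5), (3, 6), (3, 7), (4, 0), (4, 1), (4, 2), (4, 3), (4, 4), (4, 5), (4, 6), (4, 7), (5, 0), (5, 1), (5, 2), (5, 3), (5, 4), (5, 5), (5, 6), (5, 7), (6, 0), (6, 1), (6, 2), (6, 3), (6, 4), (6, 5), (6, 6), (6, 7), (7, 0), (7, 1), (7, 2), (7, 3), (7, 4), (7, 5), (7, 6), (7, 7)]

Answer: OOOOOOOO
OOOOOOOO
OOOOOOOO
OOOOOOOO
OOOOOOOO
OOOOOOOO
OOOOOOOO
OOOOOOOO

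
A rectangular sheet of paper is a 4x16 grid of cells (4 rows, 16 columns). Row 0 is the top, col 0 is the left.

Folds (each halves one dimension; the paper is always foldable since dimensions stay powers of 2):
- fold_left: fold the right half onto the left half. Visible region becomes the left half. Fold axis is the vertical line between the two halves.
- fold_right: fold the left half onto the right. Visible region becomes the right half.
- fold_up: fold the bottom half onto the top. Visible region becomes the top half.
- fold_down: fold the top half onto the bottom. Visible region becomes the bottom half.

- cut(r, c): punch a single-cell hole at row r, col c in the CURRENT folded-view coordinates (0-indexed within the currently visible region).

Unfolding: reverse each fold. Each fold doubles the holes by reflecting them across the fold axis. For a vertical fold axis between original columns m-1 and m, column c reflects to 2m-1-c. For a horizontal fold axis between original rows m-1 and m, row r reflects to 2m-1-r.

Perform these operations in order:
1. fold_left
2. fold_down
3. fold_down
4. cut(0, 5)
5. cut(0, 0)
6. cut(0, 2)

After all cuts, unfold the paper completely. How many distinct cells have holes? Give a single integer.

Answer: 24

Derivation:
Op 1 fold_left: fold axis v@8; visible region now rows[0,4) x cols[0,8) = 4x8
Op 2 fold_down: fold axis h@2; visible region now rows[2,4) x cols[0,8) = 2x8
Op 3 fold_down: fold axis h@3; visible region now rows[3,4) x cols[0,8) = 1x8
Op 4 cut(0, 5): punch at orig (3,5); cuts so far [(3, 5)]; region rows[3,4) x cols[0,8) = 1x8
Op 5 cut(0, 0): punch at orig (3,0); cuts so far [(3, 0), (3, 5)]; region rows[3,4) x cols[0,8) = 1x8
Op 6 cut(0, 2): punch at orig (3,2); cuts so far [(3, 0), (3, 2), (3, 5)]; region rows[3,4) x cols[0,8) = 1x8
Unfold 1 (reflect across h@3): 6 holes -> [(2, 0), (2, 2), (2, 5), (3, 0), (3, 2), (3, 5)]
Unfold 2 (reflect across h@2): 12 holes -> [(0, 0), (0, 2), (0, 5), (1, 0), (1, 2), (1, 5), (2, 0), (2, 2), (2, 5), (3, 0), (3, 2), (3, 5)]
Unfold 3 (reflect across v@8): 24 holes -> [(0, 0), (0, 2), (0, 5), (0, 10), (0, 13), (0, 15), (1, 0), (1, 2), (1, 5), (1, 10), (1, 13), (1, 15), (2, 0), (2, 2), (2, 5), (2, 10), (2, 13), (2, 15), (3, 0), (3, 2), (3, 5), (3, 10), (3, 13), (3, 15)]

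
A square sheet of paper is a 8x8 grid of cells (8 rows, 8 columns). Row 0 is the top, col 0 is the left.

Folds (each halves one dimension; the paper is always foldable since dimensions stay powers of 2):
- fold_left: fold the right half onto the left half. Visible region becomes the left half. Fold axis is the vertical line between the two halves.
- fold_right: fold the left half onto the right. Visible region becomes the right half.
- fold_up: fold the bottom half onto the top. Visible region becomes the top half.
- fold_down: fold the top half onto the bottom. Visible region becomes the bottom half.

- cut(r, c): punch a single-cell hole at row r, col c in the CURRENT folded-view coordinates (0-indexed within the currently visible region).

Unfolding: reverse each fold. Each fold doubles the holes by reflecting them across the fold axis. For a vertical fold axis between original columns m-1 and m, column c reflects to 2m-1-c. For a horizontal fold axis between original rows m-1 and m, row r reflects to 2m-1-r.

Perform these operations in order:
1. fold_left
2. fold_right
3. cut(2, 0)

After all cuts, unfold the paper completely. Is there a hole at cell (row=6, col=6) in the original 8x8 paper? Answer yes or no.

Answer: no

Derivation:
Op 1 fold_left: fold axis v@4; visible region now rows[0,8) x cols[0,4) = 8x4
Op 2 fold_right: fold axis v@2; visible region now rows[0,8) x cols[2,4) = 8x2
Op 3 cut(2, 0): punch at orig (2,2); cuts so far [(2, 2)]; region rows[0,8) x cols[2,4) = 8x2
Unfold 1 (reflect across v@2): 2 holes -> [(2, 1), (2, 2)]
Unfold 2 (reflect across v@4): 4 holes -> [(2, 1), (2, 2), (2, 5), (2, 6)]
Holes: [(2, 1), (2, 2), (2, 5), (2, 6)]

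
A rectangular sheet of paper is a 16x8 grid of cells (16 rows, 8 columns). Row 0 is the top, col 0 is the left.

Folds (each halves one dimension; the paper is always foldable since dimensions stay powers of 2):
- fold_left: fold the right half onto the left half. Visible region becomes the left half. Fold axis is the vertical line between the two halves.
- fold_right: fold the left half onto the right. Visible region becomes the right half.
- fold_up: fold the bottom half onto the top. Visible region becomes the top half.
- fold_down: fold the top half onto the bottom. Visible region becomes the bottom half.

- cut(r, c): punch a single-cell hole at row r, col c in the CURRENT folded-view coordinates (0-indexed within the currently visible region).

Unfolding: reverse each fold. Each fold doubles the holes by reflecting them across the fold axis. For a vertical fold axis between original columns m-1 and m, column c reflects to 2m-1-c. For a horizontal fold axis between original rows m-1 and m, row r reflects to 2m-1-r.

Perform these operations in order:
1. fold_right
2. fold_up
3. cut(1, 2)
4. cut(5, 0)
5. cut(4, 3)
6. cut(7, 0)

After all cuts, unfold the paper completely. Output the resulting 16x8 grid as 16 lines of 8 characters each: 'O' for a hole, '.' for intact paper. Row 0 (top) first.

Answer: ........
.O....O.
........
........
O......O
...OO...
........
...OO...
...OO...
........
...OO...
O......O
........
........
.O....O.
........

Derivation:
Op 1 fold_right: fold axis v@4; visible region now rows[0,16) x cols[4,8) = 16x4
Op 2 fold_up: fold axis h@8; visible region now rows[0,8) x cols[4,8) = 8x4
Op 3 cut(1, 2): punch at orig (1,6); cuts so far [(1, 6)]; region rows[0,8) x cols[4,8) = 8x4
Op 4 cut(5, 0): punch at orig (5,4); cuts so far [(1, 6), (5, 4)]; region rows[0,8) x cols[4,8) = 8x4
Op 5 cut(4, 3): punch at orig (4,7); cuts so far [(1, 6), (4, 7), (5, 4)]; region rows[0,8) x cols[4,8) = 8x4
Op 6 cut(7, 0): punch at orig (7,4); cuts so far [(1, 6), (4, 7), (5, 4), (7, 4)]; region rows[0,8) x cols[4,8) = 8x4
Unfold 1 (reflect across h@8): 8 holes -> [(1, 6), (4, 7), (5, 4), (7, 4), (8, 4), (10, 4), (11, 7), (14, 6)]
Unfold 2 (reflect across v@4): 16 holes -> [(1, 1), (1, 6), (4, 0), (4, 7), (5, 3), (5, 4), (7, 3), (7, 4), (8, 3), (8, 4), (10, 3), (10, 4), (11, 0), (11, 7), (14, 1), (14, 6)]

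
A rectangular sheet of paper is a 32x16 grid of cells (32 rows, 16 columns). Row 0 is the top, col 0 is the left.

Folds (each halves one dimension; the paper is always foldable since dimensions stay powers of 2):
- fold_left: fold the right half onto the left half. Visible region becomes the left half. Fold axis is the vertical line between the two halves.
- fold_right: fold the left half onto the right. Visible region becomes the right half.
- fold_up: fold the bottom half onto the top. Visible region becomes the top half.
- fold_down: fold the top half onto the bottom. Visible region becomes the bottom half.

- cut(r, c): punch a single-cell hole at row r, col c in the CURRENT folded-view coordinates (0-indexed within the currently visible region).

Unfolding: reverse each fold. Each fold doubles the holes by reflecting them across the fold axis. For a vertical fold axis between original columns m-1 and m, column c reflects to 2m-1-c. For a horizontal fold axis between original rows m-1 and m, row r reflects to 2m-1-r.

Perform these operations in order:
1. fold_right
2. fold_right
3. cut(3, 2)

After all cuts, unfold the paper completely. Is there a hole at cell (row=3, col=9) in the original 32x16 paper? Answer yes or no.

Op 1 fold_right: fold axis v@8; visible region now rows[0,32) x cols[8,16) = 32x8
Op 2 fold_right: fold axis v@12; visible region now rows[0,32) x cols[12,16) = 32x4
Op 3 cut(3, 2): punch at orig (3,14); cuts so far [(3, 14)]; region rows[0,32) x cols[12,16) = 32x4
Unfold 1 (reflect across v@12): 2 holes -> [(3, 9), (3, 14)]
Unfold 2 (reflect across v@8): 4 holes -> [(3, 1), (3, 6), (3, 9), (3, 14)]
Holes: [(3, 1), (3, 6), (3, 9), (3, 14)]

Answer: yes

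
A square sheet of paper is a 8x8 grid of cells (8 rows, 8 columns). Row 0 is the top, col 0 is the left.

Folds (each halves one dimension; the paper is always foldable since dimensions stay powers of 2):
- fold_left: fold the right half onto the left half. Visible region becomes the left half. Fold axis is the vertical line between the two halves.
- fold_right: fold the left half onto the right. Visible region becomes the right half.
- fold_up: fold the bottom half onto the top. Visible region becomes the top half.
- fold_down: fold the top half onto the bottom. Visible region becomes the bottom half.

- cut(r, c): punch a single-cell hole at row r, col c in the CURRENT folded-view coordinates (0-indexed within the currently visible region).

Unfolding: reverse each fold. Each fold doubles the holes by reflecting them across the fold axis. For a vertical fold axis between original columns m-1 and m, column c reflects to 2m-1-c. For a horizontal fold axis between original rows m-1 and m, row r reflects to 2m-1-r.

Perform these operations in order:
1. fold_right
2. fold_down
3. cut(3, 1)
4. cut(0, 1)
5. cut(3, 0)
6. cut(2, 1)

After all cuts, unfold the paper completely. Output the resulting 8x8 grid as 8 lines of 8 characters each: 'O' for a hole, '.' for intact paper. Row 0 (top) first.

Op 1 fold_right: fold axis v@4; visible region now rows[0,8) x cols[4,8) = 8x4
Op 2 fold_down: fold axis h@4; visible region now rows[4,8) x cols[4,8) = 4x4
Op 3 cut(3, 1): punch at orig (7,5); cuts so far [(7, 5)]; region rows[4,8) x cols[4,8) = 4x4
Op 4 cut(0, 1): punch at orig (4,5); cuts so far [(4, 5), (7, 5)]; region rows[4,8) x cols[4,8) = 4x4
Op 5 cut(3, 0): punch at orig (7,4); cuts so far [(4, 5), (7, 4), (7, 5)]; region rows[4,8) x cols[4,8) = 4x4
Op 6 cut(2, 1): punch at orig (6,5); cuts so far [(4, 5), (6, 5), (7, 4), (7, 5)]; region rows[4,8) x cols[4,8) = 4x4
Unfold 1 (reflect across h@4): 8 holes -> [(0, 4), (0, 5), (1, 5), (3, 5), (4, 5), (6, 5), (7, 4), (7, 5)]
Unfold 2 (reflect across v@4): 16 holes -> [(0, 2), (0, 3), (0, 4), (0, 5), (1, 2), (1, 5), (3, 2), (3, 5), (4, 2), (4, 5), (6, 2), (6, 5), (7, 2), (7, 3), (7, 4), (7, 5)]

Answer: ..OOOO..
..O..O..
........
..O..O..
..O..O..
........
..O..O..
..OOOO..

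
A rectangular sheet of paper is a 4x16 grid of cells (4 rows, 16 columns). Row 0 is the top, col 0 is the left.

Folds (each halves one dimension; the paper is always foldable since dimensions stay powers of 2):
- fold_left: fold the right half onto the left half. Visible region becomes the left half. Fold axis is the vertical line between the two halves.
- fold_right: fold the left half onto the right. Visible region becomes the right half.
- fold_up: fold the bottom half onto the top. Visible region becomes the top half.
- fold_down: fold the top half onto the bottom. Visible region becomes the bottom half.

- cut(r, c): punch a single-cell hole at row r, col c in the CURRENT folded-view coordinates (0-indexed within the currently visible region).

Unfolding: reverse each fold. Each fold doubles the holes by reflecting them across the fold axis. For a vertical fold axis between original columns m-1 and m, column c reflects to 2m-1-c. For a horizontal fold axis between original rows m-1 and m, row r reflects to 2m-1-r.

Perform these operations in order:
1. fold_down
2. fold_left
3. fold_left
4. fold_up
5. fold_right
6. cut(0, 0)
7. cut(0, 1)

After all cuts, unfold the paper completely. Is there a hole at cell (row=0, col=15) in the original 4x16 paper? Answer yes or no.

Op 1 fold_down: fold axis h@2; visible region now rows[2,4) x cols[0,16) = 2x16
Op 2 fold_left: fold axis v@8; visible region now rows[2,4) x cols[0,8) = 2x8
Op 3 fold_left: fold axis v@4; visible region now rows[2,4) x cols[0,4) = 2x4
Op 4 fold_up: fold axis h@3; visible region now rows[2,3) x cols[0,4) = 1x4
Op 5 fold_right: fold axis v@2; visible region now rows[2,3) x cols[2,4) = 1x2
Op 6 cut(0, 0): punch at orig (2,2); cuts so far [(2, 2)]; region rows[2,3) x cols[2,4) = 1x2
Op 7 cut(0, 1): punch at orig (2,3); cuts so far [(2, 2), (2, 3)]; region rows[2,3) x cols[2,4) = 1x2
Unfold 1 (reflect across v@2): 4 holes -> [(2, 0), (2, 1), (2, 2), (2, 3)]
Unfold 2 (reflect across h@3): 8 holes -> [(2, 0), (2, 1), (2, 2), (2, 3), (3, 0), (3, 1), (3, 2), (3, 3)]
Unfold 3 (reflect across v@4): 16 holes -> [(2, 0), (2, 1), (2, 2), (2, 3), (2, 4), (2, 5), (2, 6), (2, 7), (3, 0), (3, 1), (3, 2), (3, 3), (3, 4), (3, 5), (3, 6), (3, 7)]
Unfold 4 (reflect across v@8): 32 holes -> [(2, 0), (2, 1), (2, 2), (2, 3), (2, 4), (2, 5), (2, 6), (2, 7), (2, 8), (2, 9), (2, 10), (2, 11), (2, 12), (2, 13), (2, 14), (2, 15), (3, 0), (3, 1), (3, 2), (3, 3), (3, 4), (3, 5), (3, 6), (3, 7), (3, 8), (3, 9), (3, 10), (3, 11), (3, 12), (3, 13), (3, 14), (3, 15)]
Unfold 5 (reflect across h@2): 64 holes -> [(0, 0), (0, 1), (0, 2), (0, 3), (0, 4), (0, 5), (0, 6), (0, 7), (0, 8), (0, 9), (0, 10), (0, 11), (0, 12), (0, 13), (0, 14), (0, 15), (1, 0), (1, 1), (1, 2), (1, 3), (1, 4), (1, 5), (1, 6), (1, 7), (1, 8), (1, 9), (1, 10), (1, 11), (1, 12), (1, 13), (1, 14), (1, 15), (2, 0), (2, 1), (2, 2), (2, 3), (2, 4), (2, 5), (2, 6), (2, 7), (2, 8), (2, 9), (2, 10), (2, 11), (2, 12), (2, 13), (2, 14), (2, 15), (3, 0), (3, 1), (3, 2), (3, 3), (3, 4), (3, 5), (3, 6), (3, 7), (3, 8), (3, 9), (3, 10), (3, 11), (3, 12), (3, 13), (3, 14), (3, 15)]
Holes: [(0, 0), (0, 1), (0, 2), (0, 3), (0, 4), (0, 5), (0, 6), (0, 7), (0, 8), (0, 9), (0, 10), (0, 11), (0, 12), (0, 13), (0, 14), (0, 15), (1, 0), (1, 1), (1, 2), (1, 3), (1, 4), (1, 5), (1, 6), (1, 7), (1, 8), (1, 9), (1, 10), (1, 11), (1, 12), (1, 13), (1, 14), (1, 15), (2, 0), (2, 1), (2, 2), (2, 3), (2, 4), (2, 5), (2, 6), (2, 7), (2, 8), (2, 9), (2, 10), (2, 11), (2, 12), (2, 13), (2, 14), (2, 15), (3, 0), (3, 1), (3, 2), (3, 3), (3, 4), (3, 5), (3, 6), (3, 7), (3, 8), (3, 9), (3, 10), (3, 11), (3, 12), (3, 13), (3, 14), (3, 15)]

Answer: yes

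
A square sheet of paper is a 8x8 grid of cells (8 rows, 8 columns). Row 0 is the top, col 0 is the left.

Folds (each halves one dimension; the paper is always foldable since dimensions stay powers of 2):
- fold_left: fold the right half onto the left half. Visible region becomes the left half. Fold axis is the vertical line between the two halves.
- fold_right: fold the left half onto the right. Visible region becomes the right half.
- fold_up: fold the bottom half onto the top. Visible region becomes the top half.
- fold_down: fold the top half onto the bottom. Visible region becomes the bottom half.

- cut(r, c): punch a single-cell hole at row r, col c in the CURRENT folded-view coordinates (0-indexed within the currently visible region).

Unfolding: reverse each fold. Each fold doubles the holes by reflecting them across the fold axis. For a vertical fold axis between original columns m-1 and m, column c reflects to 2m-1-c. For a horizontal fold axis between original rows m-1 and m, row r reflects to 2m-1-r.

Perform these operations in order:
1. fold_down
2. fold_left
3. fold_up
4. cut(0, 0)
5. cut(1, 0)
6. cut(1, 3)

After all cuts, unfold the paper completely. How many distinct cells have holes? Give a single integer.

Op 1 fold_down: fold axis h@4; visible region now rows[4,8) x cols[0,8) = 4x8
Op 2 fold_left: fold axis v@4; visible region now rows[4,8) x cols[0,4) = 4x4
Op 3 fold_up: fold axis h@6; visible region now rows[4,6) x cols[0,4) = 2x4
Op 4 cut(0, 0): punch at orig (4,0); cuts so far [(4, 0)]; region rows[4,6) x cols[0,4) = 2x4
Op 5 cut(1, 0): punch at orig (5,0); cuts so far [(4, 0), (5, 0)]; region rows[4,6) x cols[0,4) = 2x4
Op 6 cut(1, 3): punch at orig (5,3); cuts so far [(4, 0), (5, 0), (5, 3)]; region rows[4,6) x cols[0,4) = 2x4
Unfold 1 (reflect across h@6): 6 holes -> [(4, 0), (5, 0), (5, 3), (6, 0), (6, 3), (7, 0)]
Unfold 2 (reflect across v@4): 12 holes -> [(4, 0), (4, 7), (5, 0), (5, 3), (5, 4), (5, 7), (6, 0), (6, 3), (6, 4), (6, 7), (7, 0), (7, 7)]
Unfold 3 (reflect across h@4): 24 holes -> [(0, 0), (0, 7), (1, 0), (1, 3), (1, 4), (1, 7), (2, 0), (2, 3), (2, 4), (2, 7), (3, 0), (3, 7), (4, 0), (4, 7), (5, 0), (5, 3), (5, 4), (5, 7), (6, 0), (6, 3), (6, 4), (6, 7), (7, 0), (7, 7)]

Answer: 24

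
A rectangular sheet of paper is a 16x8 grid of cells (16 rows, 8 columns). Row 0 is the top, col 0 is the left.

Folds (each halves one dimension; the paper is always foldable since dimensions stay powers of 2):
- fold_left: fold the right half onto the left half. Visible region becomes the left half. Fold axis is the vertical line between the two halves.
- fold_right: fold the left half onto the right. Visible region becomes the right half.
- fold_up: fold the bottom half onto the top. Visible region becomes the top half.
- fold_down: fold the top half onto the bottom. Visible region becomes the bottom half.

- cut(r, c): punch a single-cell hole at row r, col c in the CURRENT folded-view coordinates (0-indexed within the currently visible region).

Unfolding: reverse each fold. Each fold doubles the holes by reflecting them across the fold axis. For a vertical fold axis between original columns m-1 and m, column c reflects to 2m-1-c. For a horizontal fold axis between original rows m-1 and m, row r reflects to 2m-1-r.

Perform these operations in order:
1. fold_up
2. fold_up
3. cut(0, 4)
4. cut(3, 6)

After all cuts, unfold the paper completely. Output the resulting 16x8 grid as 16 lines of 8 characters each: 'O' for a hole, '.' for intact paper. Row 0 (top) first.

Answer: ....O...
........
........
......O.
......O.
........
........
....O...
....O...
........
........
......O.
......O.
........
........
....O...

Derivation:
Op 1 fold_up: fold axis h@8; visible region now rows[0,8) x cols[0,8) = 8x8
Op 2 fold_up: fold axis h@4; visible region now rows[0,4) x cols[0,8) = 4x8
Op 3 cut(0, 4): punch at orig (0,4); cuts so far [(0, 4)]; region rows[0,4) x cols[0,8) = 4x8
Op 4 cut(3, 6): punch at orig (3,6); cuts so far [(0, 4), (3, 6)]; region rows[0,4) x cols[0,8) = 4x8
Unfold 1 (reflect across h@4): 4 holes -> [(0, 4), (3, 6), (4, 6), (7, 4)]
Unfold 2 (reflect across h@8): 8 holes -> [(0, 4), (3, 6), (4, 6), (7, 4), (8, 4), (11, 6), (12, 6), (15, 4)]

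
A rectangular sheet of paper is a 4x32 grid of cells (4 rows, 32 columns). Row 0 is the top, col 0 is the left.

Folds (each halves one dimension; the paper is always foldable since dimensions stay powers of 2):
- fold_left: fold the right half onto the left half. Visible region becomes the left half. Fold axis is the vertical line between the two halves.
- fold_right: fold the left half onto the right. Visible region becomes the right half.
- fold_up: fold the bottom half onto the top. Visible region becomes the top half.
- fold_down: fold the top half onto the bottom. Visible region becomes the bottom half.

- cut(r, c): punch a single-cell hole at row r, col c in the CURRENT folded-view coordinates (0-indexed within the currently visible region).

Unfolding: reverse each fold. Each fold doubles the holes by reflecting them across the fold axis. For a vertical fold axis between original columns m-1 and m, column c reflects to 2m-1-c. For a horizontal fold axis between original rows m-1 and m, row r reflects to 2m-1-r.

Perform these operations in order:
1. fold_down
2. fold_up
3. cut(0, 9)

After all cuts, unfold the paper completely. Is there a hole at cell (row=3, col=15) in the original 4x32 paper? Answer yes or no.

Op 1 fold_down: fold axis h@2; visible region now rows[2,4) x cols[0,32) = 2x32
Op 2 fold_up: fold axis h@3; visible region now rows[2,3) x cols[0,32) = 1x32
Op 3 cut(0, 9): punch at orig (2,9); cuts so far [(2, 9)]; region rows[2,3) x cols[0,32) = 1x32
Unfold 1 (reflect across h@3): 2 holes -> [(2, 9), (3, 9)]
Unfold 2 (reflect across h@2): 4 holes -> [(0, 9), (1, 9), (2, 9), (3, 9)]
Holes: [(0, 9), (1, 9), (2, 9), (3, 9)]

Answer: no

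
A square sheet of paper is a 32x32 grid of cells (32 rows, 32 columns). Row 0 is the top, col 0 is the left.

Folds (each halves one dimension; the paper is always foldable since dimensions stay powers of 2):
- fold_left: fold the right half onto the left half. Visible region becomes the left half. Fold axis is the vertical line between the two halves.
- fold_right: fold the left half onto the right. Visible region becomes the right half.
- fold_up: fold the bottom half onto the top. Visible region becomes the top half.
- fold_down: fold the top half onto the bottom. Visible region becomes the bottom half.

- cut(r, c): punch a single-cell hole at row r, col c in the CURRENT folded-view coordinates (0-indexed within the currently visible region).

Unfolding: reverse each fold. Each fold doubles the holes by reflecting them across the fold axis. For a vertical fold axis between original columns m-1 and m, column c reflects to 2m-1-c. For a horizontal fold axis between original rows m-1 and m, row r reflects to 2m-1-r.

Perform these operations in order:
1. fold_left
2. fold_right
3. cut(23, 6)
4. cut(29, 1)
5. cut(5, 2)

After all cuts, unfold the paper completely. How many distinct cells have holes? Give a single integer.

Answer: 12

Derivation:
Op 1 fold_left: fold axis v@16; visible region now rows[0,32) x cols[0,16) = 32x16
Op 2 fold_right: fold axis v@8; visible region now rows[0,32) x cols[8,16) = 32x8
Op 3 cut(23, 6): punch at orig (23,14); cuts so far [(23, 14)]; region rows[0,32) x cols[8,16) = 32x8
Op 4 cut(29, 1): punch at orig (29,9); cuts so far [(23, 14), (29, 9)]; region rows[0,32) x cols[8,16) = 32x8
Op 5 cut(5, 2): punch at orig (5,10); cuts so far [(5, 10), (23, 14), (29, 9)]; region rows[0,32) x cols[8,16) = 32x8
Unfold 1 (reflect across v@8): 6 holes -> [(5, 5), (5, 10), (23, 1), (23, 14), (29, 6), (29, 9)]
Unfold 2 (reflect across v@16): 12 holes -> [(5, 5), (5, 10), (5, 21), (5, 26), (23, 1), (23, 14), (23, 17), (23, 30), (29, 6), (29, 9), (29, 22), (29, 25)]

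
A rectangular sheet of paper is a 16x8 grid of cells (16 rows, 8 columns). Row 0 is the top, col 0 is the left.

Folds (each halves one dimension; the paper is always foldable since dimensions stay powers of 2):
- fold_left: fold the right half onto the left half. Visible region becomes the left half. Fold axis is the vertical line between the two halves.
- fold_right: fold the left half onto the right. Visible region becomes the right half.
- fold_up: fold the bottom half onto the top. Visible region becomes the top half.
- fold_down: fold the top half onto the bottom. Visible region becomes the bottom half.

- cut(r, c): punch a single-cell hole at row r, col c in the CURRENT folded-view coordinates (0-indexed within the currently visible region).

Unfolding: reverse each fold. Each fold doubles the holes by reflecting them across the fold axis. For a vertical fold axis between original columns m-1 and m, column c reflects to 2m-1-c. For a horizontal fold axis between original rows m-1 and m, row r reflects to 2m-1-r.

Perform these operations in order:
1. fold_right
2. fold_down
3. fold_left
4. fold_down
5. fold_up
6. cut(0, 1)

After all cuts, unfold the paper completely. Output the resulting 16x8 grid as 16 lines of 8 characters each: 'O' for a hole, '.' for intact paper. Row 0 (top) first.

Op 1 fold_right: fold axis v@4; visible region now rows[0,16) x cols[4,8) = 16x4
Op 2 fold_down: fold axis h@8; visible region now rows[8,16) x cols[4,8) = 8x4
Op 3 fold_left: fold axis v@6; visible region now rows[8,16) x cols[4,6) = 8x2
Op 4 fold_down: fold axis h@12; visible region now rows[12,16) x cols[4,6) = 4x2
Op 5 fold_up: fold axis h@14; visible region now rows[12,14) x cols[4,6) = 2x2
Op 6 cut(0, 1): punch at orig (12,5); cuts so far [(12, 5)]; region rows[12,14) x cols[4,6) = 2x2
Unfold 1 (reflect across h@14): 2 holes -> [(12, 5), (15, 5)]
Unfold 2 (reflect across h@12): 4 holes -> [(8, 5), (11, 5), (12, 5), (15, 5)]
Unfold 3 (reflect across v@6): 8 holes -> [(8, 5), (8, 6), (11, 5), (11, 6), (12, 5), (12, 6), (15, 5), (15, 6)]
Unfold 4 (reflect across h@8): 16 holes -> [(0, 5), (0, 6), (3, 5), (3, 6), (4, 5), (4, 6), (7, 5), (7, 6), (8, 5), (8, 6), (11, 5), (11, 6), (12, 5), (12, 6), (15, 5), (15, 6)]
Unfold 5 (reflect across v@4): 32 holes -> [(0, 1), (0, 2), (0, 5), (0, 6), (3, 1), (3, 2), (3, 5), (3, 6), (4, 1), (4, 2), (4, 5), (4, 6), (7, 1), (7, 2), (7, 5), (7, 6), (8, 1), (8, 2), (8, 5), (8, 6), (11, 1), (11, 2), (11, 5), (11, 6), (12, 1), (12, 2), (12, 5), (12, 6), (15, 1), (15, 2), (15, 5), (15, 6)]

Answer: .OO..OO.
........
........
.OO..OO.
.OO..OO.
........
........
.OO..OO.
.OO..OO.
........
........
.OO..OO.
.OO..OO.
........
........
.OO..OO.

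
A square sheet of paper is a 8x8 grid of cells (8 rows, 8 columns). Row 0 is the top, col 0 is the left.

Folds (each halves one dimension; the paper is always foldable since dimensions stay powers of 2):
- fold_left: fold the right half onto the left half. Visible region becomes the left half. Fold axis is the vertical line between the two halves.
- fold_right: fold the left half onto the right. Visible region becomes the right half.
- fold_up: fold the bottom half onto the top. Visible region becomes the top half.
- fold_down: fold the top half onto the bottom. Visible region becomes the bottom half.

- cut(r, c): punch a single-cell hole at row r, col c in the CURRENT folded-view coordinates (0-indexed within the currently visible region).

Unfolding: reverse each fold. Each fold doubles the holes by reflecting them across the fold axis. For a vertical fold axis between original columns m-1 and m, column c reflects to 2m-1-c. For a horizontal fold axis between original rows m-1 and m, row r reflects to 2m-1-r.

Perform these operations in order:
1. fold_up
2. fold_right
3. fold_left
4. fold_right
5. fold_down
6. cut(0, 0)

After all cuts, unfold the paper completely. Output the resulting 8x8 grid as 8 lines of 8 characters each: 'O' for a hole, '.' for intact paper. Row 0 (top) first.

Answer: ........
OOOOOOOO
OOOOOOOO
........
........
OOOOOOOO
OOOOOOOO
........

Derivation:
Op 1 fold_up: fold axis h@4; visible region now rows[0,4) x cols[0,8) = 4x8
Op 2 fold_right: fold axis v@4; visible region now rows[0,4) x cols[4,8) = 4x4
Op 3 fold_left: fold axis v@6; visible region now rows[0,4) x cols[4,6) = 4x2
Op 4 fold_right: fold axis v@5; visible region now rows[0,4) x cols[5,6) = 4x1
Op 5 fold_down: fold axis h@2; visible region now rows[2,4) x cols[5,6) = 2x1
Op 6 cut(0, 0): punch at orig (2,5); cuts so far [(2, 5)]; region rows[2,4) x cols[5,6) = 2x1
Unfold 1 (reflect across h@2): 2 holes -> [(1, 5), (2, 5)]
Unfold 2 (reflect across v@5): 4 holes -> [(1, 4), (1, 5), (2, 4), (2, 5)]
Unfold 3 (reflect across v@6): 8 holes -> [(1, 4), (1, 5), (1, 6), (1, 7), (2, 4), (2, 5), (2, 6), (2, 7)]
Unfold 4 (reflect across v@4): 16 holes -> [(1, 0), (1, 1), (1, 2), (1, 3), (1, 4), (1, 5), (1, 6), (1, 7), (2, 0), (2, 1), (2, 2), (2, 3), (2, 4), (2, 5), (2, 6), (2, 7)]
Unfold 5 (reflect across h@4): 32 holes -> [(1, 0), (1, 1), (1, 2), (1, 3), (1, 4), (1, 5), (1, 6), (1, 7), (2, 0), (2, 1), (2, 2), (2, 3), (2, 4), (2, 5), (2, 6), (2, 7), (5, 0), (5, 1), (5, 2), (5, 3), (5, 4), (5, 5), (5, 6), (5, 7), (6, 0), (6, 1), (6, 2), (6, 3), (6, 4), (6, 5), (6, 6), (6, 7)]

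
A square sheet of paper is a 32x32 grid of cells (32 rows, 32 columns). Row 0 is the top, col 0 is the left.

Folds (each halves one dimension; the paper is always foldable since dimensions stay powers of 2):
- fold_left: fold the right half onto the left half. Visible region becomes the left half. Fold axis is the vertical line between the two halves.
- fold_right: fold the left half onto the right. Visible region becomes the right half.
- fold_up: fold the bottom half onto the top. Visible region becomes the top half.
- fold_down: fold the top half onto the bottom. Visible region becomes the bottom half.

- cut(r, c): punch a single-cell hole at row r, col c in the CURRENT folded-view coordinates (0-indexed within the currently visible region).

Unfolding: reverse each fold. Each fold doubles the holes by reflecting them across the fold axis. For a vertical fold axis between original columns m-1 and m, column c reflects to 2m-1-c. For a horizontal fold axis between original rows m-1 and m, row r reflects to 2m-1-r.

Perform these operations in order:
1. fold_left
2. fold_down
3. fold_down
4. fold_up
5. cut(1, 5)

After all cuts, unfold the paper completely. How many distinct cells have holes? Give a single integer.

Answer: 16

Derivation:
Op 1 fold_left: fold axis v@16; visible region now rows[0,32) x cols[0,16) = 32x16
Op 2 fold_down: fold axis h@16; visible region now rows[16,32) x cols[0,16) = 16x16
Op 3 fold_down: fold axis h@24; visible region now rows[24,32) x cols[0,16) = 8x16
Op 4 fold_up: fold axis h@28; visible region now rows[24,28) x cols[0,16) = 4x16
Op 5 cut(1, 5): punch at orig (25,5); cuts so far [(25, 5)]; region rows[24,28) x cols[0,16) = 4x16
Unfold 1 (reflect across h@28): 2 holes -> [(25, 5), (30, 5)]
Unfold 2 (reflect across h@24): 4 holes -> [(17, 5), (22, 5), (25, 5), (30, 5)]
Unfold 3 (reflect across h@16): 8 holes -> [(1, 5), (6, 5), (9, 5), (14, 5), (17, 5), (22, 5), (25, 5), (30, 5)]
Unfold 4 (reflect across v@16): 16 holes -> [(1, 5), (1, 26), (6, 5), (6, 26), (9, 5), (9, 26), (14, 5), (14, 26), (17, 5), (17, 26), (22, 5), (22, 26), (25, 5), (25, 26), (30, 5), (30, 26)]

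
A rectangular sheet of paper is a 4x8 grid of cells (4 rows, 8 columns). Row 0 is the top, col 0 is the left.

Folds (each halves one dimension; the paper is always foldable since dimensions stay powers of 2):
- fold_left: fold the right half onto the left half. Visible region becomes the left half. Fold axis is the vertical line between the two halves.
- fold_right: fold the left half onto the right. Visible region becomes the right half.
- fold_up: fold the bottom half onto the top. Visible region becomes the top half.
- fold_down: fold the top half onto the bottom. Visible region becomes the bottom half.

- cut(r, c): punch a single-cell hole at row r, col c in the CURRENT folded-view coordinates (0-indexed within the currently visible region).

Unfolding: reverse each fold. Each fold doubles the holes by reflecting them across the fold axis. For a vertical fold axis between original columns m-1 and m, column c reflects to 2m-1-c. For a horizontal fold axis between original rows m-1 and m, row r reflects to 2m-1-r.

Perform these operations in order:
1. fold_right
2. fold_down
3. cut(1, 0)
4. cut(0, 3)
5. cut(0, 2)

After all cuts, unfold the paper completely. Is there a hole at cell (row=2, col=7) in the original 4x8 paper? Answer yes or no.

Op 1 fold_right: fold axis v@4; visible region now rows[0,4) x cols[4,8) = 4x4
Op 2 fold_down: fold axis h@2; visible region now rows[2,4) x cols[4,8) = 2x4
Op 3 cut(1, 0): punch at orig (3,4); cuts so far [(3, 4)]; region rows[2,4) x cols[4,8) = 2x4
Op 4 cut(0, 3): punch at orig (2,7); cuts so far [(2, 7), (3, 4)]; region rows[2,4) x cols[4,8) = 2x4
Op 5 cut(0, 2): punch at orig (2,6); cuts so far [(2, 6), (2, 7), (3, 4)]; region rows[2,4) x cols[4,8) = 2x4
Unfold 1 (reflect across h@2): 6 holes -> [(0, 4), (1, 6), (1, 7), (2, 6), (2, 7), (3, 4)]
Unfold 2 (reflect across v@4): 12 holes -> [(0, 3), (0, 4), (1, 0), (1, 1), (1, 6), (1, 7), (2, 0), (2, 1), (2, 6), (2, 7), (3, 3), (3, 4)]
Holes: [(0, 3), (0, 4), (1, 0), (1, 1), (1, 6), (1, 7), (2, 0), (2, 1), (2, 6), (2, 7), (3, 3), (3, 4)]

Answer: yes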